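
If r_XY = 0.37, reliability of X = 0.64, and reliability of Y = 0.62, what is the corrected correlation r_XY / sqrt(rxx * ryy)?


r_corrected = rxy / sqrt(rxx * ryy)
= 0.37 / sqrt(0.64 * 0.62)
= 0.37 / sqrt(0.3968)
= 0.37 / 0.629921
r_corrected = 0.5874

0.5874


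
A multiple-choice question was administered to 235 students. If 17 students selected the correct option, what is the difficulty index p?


Item difficulty p = number correct / total examinees
p = 17 / 235
p = 0.0723

0.0723


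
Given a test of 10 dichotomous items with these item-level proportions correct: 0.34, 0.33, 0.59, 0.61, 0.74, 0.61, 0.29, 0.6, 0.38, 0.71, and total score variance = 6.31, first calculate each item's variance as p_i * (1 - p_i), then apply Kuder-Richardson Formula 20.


For each item, compute p_i * q_i:
  Item 1: 0.34 * 0.66 = 0.2244
  Item 2: 0.33 * 0.67 = 0.2211
  Item 3: 0.59 * 0.41 = 0.2419
  Item 4: 0.61 * 0.39 = 0.2379
  Item 5: 0.74 * 0.26 = 0.1924
  Item 6: 0.61 * 0.39 = 0.2379
  Item 7: 0.29 * 0.71 = 0.2059
  Item 8: 0.6 * 0.4 = 0.24
  Item 9: 0.38 * 0.62 = 0.2356
  Item 10: 0.71 * 0.29 = 0.2059
Sum(p_i * q_i) = 0.2244 + 0.2211 + 0.2419 + 0.2379 + 0.1924 + 0.2379 + 0.2059 + 0.24 + 0.2356 + 0.2059 = 2.243
KR-20 = (k/(k-1)) * (1 - Sum(p_i*q_i) / Var_total)
= (10/9) * (1 - 2.243/6.31)
= 1.1111 * 0.6445
KR-20 = 0.7161

0.7161


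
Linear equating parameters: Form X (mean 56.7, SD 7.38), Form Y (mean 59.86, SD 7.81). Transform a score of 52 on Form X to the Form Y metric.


slope = SD_Y / SD_X = 7.81 / 7.38 ~ 1.0583
intercept = mean_Y - slope * mean_X = 59.86 - (7.81 / 7.38) * 56.7 ~ -0.1437
Y = slope * X + intercept. To avoid rounding drift from the rounded slope/intercept, evaluate the equivalent form Y = mean_Y + SD_Y * (X - mean_X) / SD_X at full precision:
Y = 59.86 + 7.81 * (52 - 56.7) / 7.38
Y = 59.86 - 7.81 * 4.7 / 7.38
Y = 59.86 - 36.707 / 7.38
Y = 59.86 - 4.9738
Y = 54.8862

54.8862


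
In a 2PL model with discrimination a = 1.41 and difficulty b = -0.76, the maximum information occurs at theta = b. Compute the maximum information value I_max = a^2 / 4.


For 2PL, max info at theta = b = -0.76
I_max = a^2 / 4 = 1.41^2 / 4
= 1.9881 / 4
I_max = 0.497

0.497


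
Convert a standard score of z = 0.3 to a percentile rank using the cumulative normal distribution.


CDF(z) = 0.5 * (1 + erf(z/sqrt(2)))
erf(0.2121) = 0.2358
CDF = 0.6179
Percentile rank = 0.6179 * 100 = 61.79

61.79


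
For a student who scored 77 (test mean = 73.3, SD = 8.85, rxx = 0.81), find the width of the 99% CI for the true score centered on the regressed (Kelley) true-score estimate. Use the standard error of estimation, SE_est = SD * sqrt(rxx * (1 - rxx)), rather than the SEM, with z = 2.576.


True score estimate = 0.81*77 + 0.19*73.3 = 76.297
SE_est = SD * sqrt(rxx * (1 - rxx)) = 8.85 * sqrt(0.81 * 0.19) = 8.85 * sqrt(0.1539) = 3.471863
CI = T_est +/- z * SE_est, so width = 2 * z * SE_est = 2 * 2.576 * 3.471863
Width = 17.887

17.887


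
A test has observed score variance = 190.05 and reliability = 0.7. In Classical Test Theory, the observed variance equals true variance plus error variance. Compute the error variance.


var_true = rxx * var_obs = 0.7 * 190.05 = 133.035
var_error = var_obs - var_true
var_error = 190.05 - 133.035
var_error = 57.015

57.015


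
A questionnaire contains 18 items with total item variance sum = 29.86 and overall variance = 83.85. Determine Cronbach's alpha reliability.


alpha = (k/(k-1)) * (1 - sum(si^2)/s_total^2)
= (18/17) * (1 - 29.86/83.85)
alpha = 0.6818

0.6818


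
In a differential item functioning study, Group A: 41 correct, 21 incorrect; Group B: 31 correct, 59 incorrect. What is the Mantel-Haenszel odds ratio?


Odds_A = 41/21 = 1.9524
Odds_B = 31/59 = 0.5254
OR = Odds_A / Odds_B = 1.9524 / 0.5254
Exactly, OR = (41 * 59) / (21 * 31) = 2419 / 651
OR = 3.7158

3.7158


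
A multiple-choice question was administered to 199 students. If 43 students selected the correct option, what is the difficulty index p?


Item difficulty p = number correct / total examinees
p = 43 / 199
p = 0.2161

0.2161


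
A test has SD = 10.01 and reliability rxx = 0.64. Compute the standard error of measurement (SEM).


SEM = SD * sqrt(1 - rxx)
SEM = 10.01 * sqrt(1 - 0.64)
SEM = 10.01 * sqrt(0.36) = 10.01 * 0.6
SEM = 6.006

6.006


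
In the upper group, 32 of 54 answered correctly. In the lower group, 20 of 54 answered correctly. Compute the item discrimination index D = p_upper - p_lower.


p_upper = 32/54 = 0.5926
p_lower = 20/54 = 0.3704
D = 0.5926 - 0.3704 = 0.2222

0.2222


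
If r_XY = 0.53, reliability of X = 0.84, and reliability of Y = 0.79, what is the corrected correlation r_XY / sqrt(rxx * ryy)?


r_corrected = rxy / sqrt(rxx * ryy)
= 0.53 / sqrt(0.84 * 0.79)
= 0.53 / sqrt(0.6636)
= 0.53 / 0.814616
r_corrected = 0.6506

0.6506


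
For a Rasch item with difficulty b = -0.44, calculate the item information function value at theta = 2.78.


P = 1/(1+exp(-(2.78--0.44))) = 0.9616
I = P*(1-P) = 0.9616 * 0.0384
I = 0.0369

0.0369


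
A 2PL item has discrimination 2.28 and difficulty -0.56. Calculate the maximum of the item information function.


For 2PL, max info at theta = b = -0.56
I_max = a^2 / 4 = 2.28^2 / 4
= 5.1984 / 4
I_max = 1.2996

1.2996


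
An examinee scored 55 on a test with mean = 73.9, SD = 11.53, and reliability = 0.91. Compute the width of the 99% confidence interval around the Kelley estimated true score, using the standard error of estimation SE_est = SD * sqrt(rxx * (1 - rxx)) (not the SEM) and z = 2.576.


True score estimate = 0.91*55 + 0.09*73.9 = 56.701
SE_est = SD * sqrt(rxx * (1 - rxx)) = 11.53 * sqrt(0.91 * 0.09) = 11.53 * sqrt(0.0819) = 3.299676
CI = T_est +/- z * SE_est, so width = 2 * z * SE_est = 2 * 2.576 * 3.299676
Width = 16.9999

16.9999


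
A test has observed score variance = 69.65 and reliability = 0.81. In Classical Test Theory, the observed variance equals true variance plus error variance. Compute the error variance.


var_true = rxx * var_obs = 0.81 * 69.65 = 56.4165
var_error = var_obs - var_true
var_error = 69.65 - 56.4165
var_error = 13.2335

13.2335


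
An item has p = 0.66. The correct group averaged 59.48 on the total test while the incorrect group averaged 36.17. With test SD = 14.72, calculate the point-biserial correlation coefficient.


q = 1 - p = 0.34
rpb = ((M1 - M0) / SD) * sqrt(p * q)
rpb = ((59.48 - 36.17) / 14.72) * sqrt(0.66 * 0.34)
rpb = 0.7501

0.7501


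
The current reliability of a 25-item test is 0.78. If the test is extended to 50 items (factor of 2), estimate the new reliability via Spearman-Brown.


r_new = (n * rxx) / (1 + (n-1) * rxx)
r_new = (2 * 0.78) / (1 + 1 * 0.78)
r_new = 1.56 / 1.78
r_new = 0.8764

0.8764


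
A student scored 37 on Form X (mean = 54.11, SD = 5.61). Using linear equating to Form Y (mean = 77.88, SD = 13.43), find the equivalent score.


slope = SD_Y / SD_X = 13.43 / 5.61 ~ 2.3939
intercept = mean_Y - slope * mean_X = 77.88 - (13.43 / 5.61) * 54.11 ~ -51.6561
Y = slope * X + intercept. To avoid rounding drift from the rounded slope/intercept, evaluate the equivalent form Y = mean_Y + SD_Y * (X - mean_X) / SD_X at full precision:
Y = 77.88 + 13.43 * (37 - 54.11) / 5.61
Y = 77.88 - 13.43 * 17.11 / 5.61
Y = 77.88 - 229.7873 / 5.61
Y = 77.88 - 40.9603
Y = 36.9197

36.9197


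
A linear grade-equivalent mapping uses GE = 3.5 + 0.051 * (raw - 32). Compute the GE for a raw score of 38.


raw - median = 38 - 32 = 6
slope * diff = 0.051 * 6 = 0.306
GE = 3.5 + 0.306
GE = 3.806

3.806


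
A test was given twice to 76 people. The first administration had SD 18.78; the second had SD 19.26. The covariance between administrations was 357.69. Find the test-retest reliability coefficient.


r = cov(X,Y) / (SD_X * SD_Y)
r = 357.69 / (18.78 * 19.26)
r = 357.69 / 361.7028
r = 0.9889

0.9889


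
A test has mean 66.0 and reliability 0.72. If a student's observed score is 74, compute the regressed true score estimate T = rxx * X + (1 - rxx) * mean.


T_est = rxx * X + (1 - rxx) * mean
T_est = 0.72 * 74 + 0.28 * 66.0
T_est = 53.28 + 18.48
T_est = 71.76

71.76


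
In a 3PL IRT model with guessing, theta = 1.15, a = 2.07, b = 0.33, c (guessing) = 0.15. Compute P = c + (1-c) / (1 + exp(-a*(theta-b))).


logit = 2.07*(1.15 - 0.33) = 1.6974
P* = 1/(1 + exp(-1.6974)) = 0.8452
P = 0.15 + (1 - 0.15) * 0.8452
P = 0.8684

0.8684


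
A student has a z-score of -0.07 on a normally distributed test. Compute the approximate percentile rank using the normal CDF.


CDF(z) = 0.5 * (1 + erf(z/sqrt(2)))
erf(-0.0495) = -0.0558
CDF = 0.4721
Percentile rank = 0.4721 * 100 = 47.21

47.21


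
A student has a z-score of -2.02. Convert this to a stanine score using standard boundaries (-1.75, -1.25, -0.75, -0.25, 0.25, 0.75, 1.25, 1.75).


Stanine boundaries: [-1.75, -1.25, -0.75, -0.25, 0.25, 0.75, 1.25, 1.75]
z = -2.02
Check each boundary:
  z < -1.75
  z < -1.25
  z < -0.75
  z < -0.25
  z < 0.25
  z < 0.75
  z < 1.25
  z < 1.75
Highest qualifying boundary gives stanine = 1

1


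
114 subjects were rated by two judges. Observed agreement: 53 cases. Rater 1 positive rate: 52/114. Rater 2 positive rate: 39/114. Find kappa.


P_o = 53/114 = 0.464912
P_e = (52*39 + 62*75) / 12996 = 0.51385
kappa = (P_o - P_e) / (1 - P_e)
kappa = (0.464912 - 0.51385) / (1 - 0.51385)
kappa = -0.1007

-0.1007


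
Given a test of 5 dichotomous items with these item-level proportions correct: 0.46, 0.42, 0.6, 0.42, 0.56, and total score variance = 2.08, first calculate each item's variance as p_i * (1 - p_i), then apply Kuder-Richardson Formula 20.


For each item, compute p_i * q_i:
  Item 1: 0.46 * 0.54 = 0.2484
  Item 2: 0.42 * 0.58 = 0.2436
  Item 3: 0.6 * 0.4 = 0.24
  Item 4: 0.42 * 0.58 = 0.2436
  Item 5: 0.56 * 0.44 = 0.2464
Sum(p_i * q_i) = 0.2484 + 0.2436 + 0.24 + 0.2436 + 0.2464 = 1.222
KR-20 = (k/(k-1)) * (1 - Sum(p_i*q_i) / Var_total)
= (5/4) * (1 - 1.222/2.08)
= 1.25 * 0.4125
KR-20 = 0.5156

0.5156


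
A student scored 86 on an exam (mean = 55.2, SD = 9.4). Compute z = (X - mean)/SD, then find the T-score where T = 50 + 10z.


z = (X - mean) / SD = (86 - 55.2) / 9.4
z = 30.8 / 9.4
z = 3.2766
T-score = T = 50 + 10z
Carry z at full precision (z = 30.8 / 9.4) into the conversion:
T-score = 50 + 10 * (30.8 / 9.4) = 50 + 308 / 9.4
T-score = 50 + 32.766
T-score = 82.766

82.766


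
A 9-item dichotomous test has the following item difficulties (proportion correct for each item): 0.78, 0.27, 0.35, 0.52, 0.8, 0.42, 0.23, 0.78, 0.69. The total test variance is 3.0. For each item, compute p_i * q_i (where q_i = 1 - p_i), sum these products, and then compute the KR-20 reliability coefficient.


For each item, compute p_i * q_i:
  Item 1: 0.78 * 0.22 = 0.1716
  Item 2: 0.27 * 0.73 = 0.1971
  Item 3: 0.35 * 0.65 = 0.2275
  Item 4: 0.52 * 0.48 = 0.2496
  Item 5: 0.8 * 0.2 = 0.16
  Item 6: 0.42 * 0.58 = 0.2436
  Item 7: 0.23 * 0.77 = 0.1771
  Item 8: 0.78 * 0.22 = 0.1716
  Item 9: 0.69 * 0.31 = 0.2139
Sum(p_i * q_i) = 0.1716 + 0.1971 + 0.2275 + 0.2496 + 0.16 + 0.2436 + 0.1771 + 0.1716 + 0.2139 = 1.812
KR-20 = (k/(k-1)) * (1 - Sum(p_i*q_i) / Var_total)
= (9/8) * (1 - 1.812/3.0)
= 1.125 * 0.396
KR-20 = 0.4455

0.4455


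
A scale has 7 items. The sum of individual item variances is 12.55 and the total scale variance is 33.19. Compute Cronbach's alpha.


alpha = (k/(k-1)) * (1 - sum(si^2)/s_total^2)
= (7/6) * (1 - 12.55/33.19)
alpha = 0.7255

0.7255


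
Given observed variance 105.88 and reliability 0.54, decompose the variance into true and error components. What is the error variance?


var_true = rxx * var_obs = 0.54 * 105.88 = 57.1752
var_error = var_obs - var_true
var_error = 105.88 - 57.1752
var_error = 48.7048

48.7048


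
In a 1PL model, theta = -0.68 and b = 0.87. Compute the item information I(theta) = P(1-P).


P = 1/(1+exp(-(-0.68-0.87))) = 0.1751
I = P*(1-P) = 0.1751 * 0.8249
I = 0.1444

0.1444


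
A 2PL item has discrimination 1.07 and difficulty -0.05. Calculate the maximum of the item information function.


For 2PL, max info at theta = b = -0.05
I_max = a^2 / 4 = 1.07^2 / 4
= 1.1449 / 4
I_max = 0.2862

0.2862


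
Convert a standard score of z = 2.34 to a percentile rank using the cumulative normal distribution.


CDF(z) = 0.5 * (1 + erf(z/sqrt(2)))
erf(1.6546) = 0.9807
CDF = 0.9904
Percentile rank = 0.9904 * 100 = 99.04

99.04


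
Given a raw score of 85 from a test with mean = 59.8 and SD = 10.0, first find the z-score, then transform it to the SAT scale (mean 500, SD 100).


z = (X - mean) / SD = (85 - 59.8) / 10.0
z = 25.2 / 10.0
z = 2.52
SAT-scale = SAT = 500 + 100z
Carry z at full precision (z = 25.2 / 10.0) into the conversion:
SAT-scale = 500 + 100 * (25.2 / 10.0) = 500 + 2520 / 10.0
SAT-scale = 500 + 252.0
SAT-scale = 752.0

752.0


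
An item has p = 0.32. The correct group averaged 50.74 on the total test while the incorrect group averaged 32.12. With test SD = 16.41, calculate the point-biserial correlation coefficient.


q = 1 - p = 0.68
rpb = ((M1 - M0) / SD) * sqrt(p * q)
rpb = ((50.74 - 32.12) / 16.41) * sqrt(0.32 * 0.68)
rpb = 0.5293

0.5293


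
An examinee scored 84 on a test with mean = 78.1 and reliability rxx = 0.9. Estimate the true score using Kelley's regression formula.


T_est = rxx * X + (1 - rxx) * mean
T_est = 0.9 * 84 + 0.1 * 78.1
T_est = 75.6 + 7.81
T_est = 83.41

83.41


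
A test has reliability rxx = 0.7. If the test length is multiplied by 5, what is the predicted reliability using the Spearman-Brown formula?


r_new = (n * rxx) / (1 + (n-1) * rxx)
r_new = (5 * 0.7) / (1 + 4 * 0.7)
r_new = 3.5 / 3.8
r_new = 0.9211

0.9211


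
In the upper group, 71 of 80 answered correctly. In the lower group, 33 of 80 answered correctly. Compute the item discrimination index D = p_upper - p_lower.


p_upper = 71/80 = 0.8875
p_lower = 33/80 = 0.4125
D = 0.8875 - 0.4125 = 0.475

0.475


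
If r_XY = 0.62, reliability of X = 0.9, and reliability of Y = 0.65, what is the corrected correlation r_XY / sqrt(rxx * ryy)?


r_corrected = rxy / sqrt(rxx * ryy)
= 0.62 / sqrt(0.9 * 0.65)
= 0.62 / sqrt(0.585)
= 0.62 / 0.764853
r_corrected = 0.8106

0.8106


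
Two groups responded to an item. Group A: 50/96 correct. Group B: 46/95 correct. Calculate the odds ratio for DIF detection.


Odds_A = 50/46 = 1.087
Odds_B = 46/49 = 0.9388
OR = Odds_A / Odds_B = 1.087 / 0.9388
Exactly, OR = (50 * 49) / (46 * 46) = 2450 / 2116
OR = 1.1578

1.1578


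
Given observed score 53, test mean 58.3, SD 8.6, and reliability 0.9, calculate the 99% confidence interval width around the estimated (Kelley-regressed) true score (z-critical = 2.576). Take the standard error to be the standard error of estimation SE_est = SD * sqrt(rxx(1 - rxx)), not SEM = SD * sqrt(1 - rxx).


True score estimate = 0.9*53 + 0.1*58.3 = 53.53
SE_est = SD * sqrt(rxx * (1 - rxx)) = 8.6 * sqrt(0.9 * 0.1) = 8.6 * sqrt(0.09) = 2.58
CI = T_est +/- z * SE_est, so width = 2 * z * SE_est = 2 * 2.576 * 2.58
Width = 13.2922

13.2922


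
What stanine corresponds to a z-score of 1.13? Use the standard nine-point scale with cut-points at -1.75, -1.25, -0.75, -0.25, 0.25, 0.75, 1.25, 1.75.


Stanine boundaries: [-1.75, -1.25, -0.75, -0.25, 0.25, 0.75, 1.25, 1.75]
z = 1.13
Check each boundary:
  z >= -1.75 -> could be stanine 2
  z >= -1.25 -> could be stanine 3
  z >= -0.75 -> could be stanine 4
  z >= -0.25 -> could be stanine 5
  z >= 0.25 -> could be stanine 6
  z >= 0.75 -> could be stanine 7
  z < 1.25
  z < 1.75
Highest qualifying boundary gives stanine = 7

7


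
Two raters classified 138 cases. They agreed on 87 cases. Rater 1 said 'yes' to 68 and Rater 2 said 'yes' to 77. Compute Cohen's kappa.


P_o = 87/138 = 0.630435
P_e = (68*77 + 70*61) / 19044 = 0.49916
kappa = (P_o - P_e) / (1 - P_e)
kappa = (0.630435 - 0.49916) / (1 - 0.49916)
kappa = 0.2621

0.2621


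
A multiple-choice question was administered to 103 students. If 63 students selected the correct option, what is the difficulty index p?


Item difficulty p = number correct / total examinees
p = 63 / 103
p = 0.6117

0.6117


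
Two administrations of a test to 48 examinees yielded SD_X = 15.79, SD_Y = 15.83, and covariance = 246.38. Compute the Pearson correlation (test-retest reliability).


r = cov(X,Y) / (SD_X * SD_Y)
r = 246.38 / (15.79 * 15.83)
r = 246.38 / 249.9557
r = 0.9857

0.9857


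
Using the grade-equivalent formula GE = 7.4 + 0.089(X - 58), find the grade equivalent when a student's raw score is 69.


raw - median = 69 - 58 = 11
slope * diff = 0.089 * 11 = 0.979
GE = 7.4 + 0.979
GE = 8.379

8.379


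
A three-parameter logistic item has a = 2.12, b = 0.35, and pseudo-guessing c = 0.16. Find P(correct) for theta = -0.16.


logit = 2.12*(-0.16 - 0.35) = -1.0812
P* = 1/(1 + exp(--1.0812)) = 0.2533
P = 0.16 + (1 - 0.16) * 0.2533
P = 0.3728

0.3728


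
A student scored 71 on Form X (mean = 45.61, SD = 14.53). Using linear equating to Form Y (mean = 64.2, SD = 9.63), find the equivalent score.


slope = SD_Y / SD_X = 9.63 / 14.53 ~ 0.6628
intercept = mean_Y - slope * mean_X = 64.2 - (9.63 / 14.53) * 45.61 ~ 33.9712
Y = slope * X + intercept. To avoid rounding drift from the rounded slope/intercept, evaluate the equivalent form Y = mean_Y + SD_Y * (X - mean_X) / SD_X at full precision:
Y = 64.2 + 9.63 * (71 - 45.61) / 14.53
Y = 64.2 + 9.63 * 25.39 / 14.53
Y = 64.2 + 244.5057 / 14.53
Y = 64.2 + 16.8276
Y = 81.0276

81.0276


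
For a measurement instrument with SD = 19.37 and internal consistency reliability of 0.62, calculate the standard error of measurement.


SEM = SD * sqrt(1 - rxx)
SEM = 19.37 * sqrt(1 - 0.62)
SEM = 19.37 * sqrt(0.38) = 19.37 * 0.616441
SEM = 11.9405

11.9405


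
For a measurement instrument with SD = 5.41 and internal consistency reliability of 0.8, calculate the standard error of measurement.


SEM = SD * sqrt(1 - rxx)
SEM = 5.41 * sqrt(1 - 0.8)
SEM = 5.41 * sqrt(0.2) = 5.41 * 0.447214
SEM = 2.4194

2.4194


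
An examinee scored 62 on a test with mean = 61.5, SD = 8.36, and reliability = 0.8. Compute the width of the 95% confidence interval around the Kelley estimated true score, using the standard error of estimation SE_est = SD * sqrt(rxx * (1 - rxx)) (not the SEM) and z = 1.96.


True score estimate = 0.8*62 + 0.2*61.5 = 61.9
SE_est = SD * sqrt(rxx * (1 - rxx)) = 8.36 * sqrt(0.8 * 0.2) = 8.36 * sqrt(0.16) = 3.344
CI = T_est +/- z * SE_est, so width = 2 * z * SE_est = 2 * 1.96 * 3.344
Width = 13.1085

13.1085


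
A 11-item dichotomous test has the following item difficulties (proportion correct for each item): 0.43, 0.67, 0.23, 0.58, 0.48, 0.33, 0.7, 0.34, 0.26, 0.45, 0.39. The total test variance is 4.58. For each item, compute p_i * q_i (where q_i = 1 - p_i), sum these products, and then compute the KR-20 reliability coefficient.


For each item, compute p_i * q_i:
  Item 1: 0.43 * 0.57 = 0.2451
  Item 2: 0.67 * 0.33 = 0.2211
  Item 3: 0.23 * 0.77 = 0.1771
  Item 4: 0.58 * 0.42 = 0.2436
  Item 5: 0.48 * 0.52 = 0.2496
  Item 6: 0.33 * 0.67 = 0.2211
  Item 7: 0.7 * 0.3 = 0.21
  Item 8: 0.34 * 0.66 = 0.2244
  Item 9: 0.26 * 0.74 = 0.1924
  Item 10: 0.45 * 0.55 = 0.2475
  Item 11: 0.39 * 0.61 = 0.2379
Sum(p_i * q_i) = 0.2451 + 0.2211 + 0.1771 + 0.2436 + 0.2496 + 0.2211 + 0.21 + 0.2244 + 0.1924 + 0.2475 + 0.2379 = 2.4698
KR-20 = (k/(k-1)) * (1 - Sum(p_i*q_i) / Var_total)
= (11/10) * (1 - 2.4698/4.58)
= 1.1 * 0.4607
KR-20 = 0.5068

0.5068


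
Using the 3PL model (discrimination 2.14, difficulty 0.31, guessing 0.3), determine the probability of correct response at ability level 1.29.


logit = 2.14*(1.29 - 0.31) = 2.0972
P* = 1/(1 + exp(-2.0972)) = 0.8906
P = 0.3 + (1 - 0.3) * 0.8906
P = 0.9234

0.9234


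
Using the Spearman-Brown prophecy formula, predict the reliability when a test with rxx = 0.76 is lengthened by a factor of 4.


r_new = (n * rxx) / (1 + (n-1) * rxx)
r_new = (4 * 0.76) / (1 + 3 * 0.76)
r_new = 3.04 / 3.28
r_new = 0.9268

0.9268


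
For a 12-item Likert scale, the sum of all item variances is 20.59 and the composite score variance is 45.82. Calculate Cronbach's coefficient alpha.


alpha = (k/(k-1)) * (1 - sum(si^2)/s_total^2)
= (12/11) * (1 - 20.59/45.82)
alpha = 0.6007

0.6007


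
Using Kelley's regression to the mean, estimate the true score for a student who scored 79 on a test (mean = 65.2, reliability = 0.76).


T_est = rxx * X + (1 - rxx) * mean
T_est = 0.76 * 79 + 0.24 * 65.2
T_est = 60.04 + 15.648
T_est = 75.688

75.688


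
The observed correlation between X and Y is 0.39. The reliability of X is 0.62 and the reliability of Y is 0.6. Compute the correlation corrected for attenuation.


r_corrected = rxy / sqrt(rxx * ryy)
= 0.39 / sqrt(0.62 * 0.6)
= 0.39 / sqrt(0.372)
= 0.39 / 0.609918
r_corrected = 0.6394

0.6394


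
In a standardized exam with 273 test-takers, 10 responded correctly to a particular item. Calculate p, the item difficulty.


Item difficulty p = number correct / total examinees
p = 10 / 273
p = 0.0366

0.0366


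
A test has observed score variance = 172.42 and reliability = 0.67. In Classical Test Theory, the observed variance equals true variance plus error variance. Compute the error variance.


var_true = rxx * var_obs = 0.67 * 172.42 = 115.5214
var_error = var_obs - var_true
var_error = 172.42 - 115.5214
var_error = 56.8986

56.8986


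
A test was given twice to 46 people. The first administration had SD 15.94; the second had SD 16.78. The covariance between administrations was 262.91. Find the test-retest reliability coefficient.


r = cov(X,Y) / (SD_X * SD_Y)
r = 262.91 / (15.94 * 16.78)
r = 262.91 / 267.4732
r = 0.9829

0.9829


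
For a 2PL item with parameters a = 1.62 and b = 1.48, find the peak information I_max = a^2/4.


For 2PL, max info at theta = b = 1.48
I_max = a^2 / 4 = 1.62^2 / 4
= 2.6244 / 4
I_max = 0.6561

0.6561


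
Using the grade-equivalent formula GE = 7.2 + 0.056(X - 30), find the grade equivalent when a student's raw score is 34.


raw - median = 34 - 30 = 4
slope * diff = 0.056 * 4 = 0.224
GE = 7.2 + 0.224
GE = 7.424

7.424


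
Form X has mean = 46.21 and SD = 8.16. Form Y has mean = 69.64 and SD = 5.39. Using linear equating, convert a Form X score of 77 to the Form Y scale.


slope = SD_Y / SD_X = 5.39 / 8.16 ~ 0.6605
intercept = mean_Y - slope * mean_X = 69.64 - (5.39 / 8.16) * 46.21 ~ 39.1165
Y = slope * X + intercept. To avoid rounding drift from the rounded slope/intercept, evaluate the equivalent form Y = mean_Y + SD_Y * (X - mean_X) / SD_X at full precision:
Y = 69.64 + 5.39 * (77 - 46.21) / 8.16
Y = 69.64 + 5.39 * 30.79 / 8.16
Y = 69.64 + 165.9581 / 8.16
Y = 69.64 + 20.338
Y = 89.978

89.978


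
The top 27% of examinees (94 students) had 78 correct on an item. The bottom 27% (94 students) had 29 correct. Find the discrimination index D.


p_upper = 78/94 = 0.8298
p_lower = 29/94 = 0.3085
D = 0.8298 - 0.3085 = 0.5213

0.5213


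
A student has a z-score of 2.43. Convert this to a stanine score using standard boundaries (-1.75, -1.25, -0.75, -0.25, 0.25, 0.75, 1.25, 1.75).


Stanine boundaries: [-1.75, -1.25, -0.75, -0.25, 0.25, 0.75, 1.25, 1.75]
z = 2.43
Check each boundary:
  z >= -1.75 -> could be stanine 2
  z >= -1.25 -> could be stanine 3
  z >= -0.75 -> could be stanine 4
  z >= -0.25 -> could be stanine 5
  z >= 0.25 -> could be stanine 6
  z >= 0.75 -> could be stanine 7
  z >= 1.25 -> could be stanine 8
  z >= 1.75 -> could be stanine 9
Highest qualifying boundary gives stanine = 9

9


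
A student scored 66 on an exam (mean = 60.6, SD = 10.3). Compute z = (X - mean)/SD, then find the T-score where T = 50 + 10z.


z = (X - mean) / SD = (66 - 60.6) / 10.3
z = 5.4 / 10.3
z = 0.5243
T-score = T = 50 + 10z
Carry z at full precision (z = 5.4 / 10.3) into the conversion:
T-score = 50 + 10 * (5.4 / 10.3) = 50 + 54 / 10.3
T-score = 50 + 5.2427
T-score = 55.2427

55.2427


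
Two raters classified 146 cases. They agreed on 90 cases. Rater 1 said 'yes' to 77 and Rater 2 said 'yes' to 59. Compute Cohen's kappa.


P_o = 90/146 = 0.616438
P_e = (77*59 + 69*87) / 21316 = 0.494746
kappa = (P_o - P_e) / (1 - P_e)
kappa = (0.616438 - 0.494746) / (1 - 0.494746)
kappa = 0.2409

0.2409


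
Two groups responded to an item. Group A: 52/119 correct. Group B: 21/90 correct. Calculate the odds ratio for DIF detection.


Odds_A = 52/67 = 0.7761
Odds_B = 21/69 = 0.3043
OR = Odds_A / Odds_B = 0.7761 / 0.3043
Exactly, OR = (52 * 69) / (67 * 21) = 3588 / 1407
OR = 2.5501

2.5501


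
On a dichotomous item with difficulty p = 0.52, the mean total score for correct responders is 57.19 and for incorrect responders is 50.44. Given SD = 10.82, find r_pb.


q = 1 - p = 0.48
rpb = ((M1 - M0) / SD) * sqrt(p * q)
rpb = ((57.19 - 50.44) / 10.82) * sqrt(0.52 * 0.48)
rpb = 0.3117

0.3117


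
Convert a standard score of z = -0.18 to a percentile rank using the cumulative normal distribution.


CDF(z) = 0.5 * (1 + erf(z/sqrt(2)))
erf(-0.1273) = -0.1428
CDF = 0.4286
Percentile rank = 0.4286 * 100 = 42.86

42.86


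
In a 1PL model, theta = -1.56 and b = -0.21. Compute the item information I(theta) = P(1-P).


P = 1/(1+exp(-(-1.56--0.21))) = 0.2059
I = P*(1-P) = 0.2059 * 0.7941
I = 0.1635

0.1635


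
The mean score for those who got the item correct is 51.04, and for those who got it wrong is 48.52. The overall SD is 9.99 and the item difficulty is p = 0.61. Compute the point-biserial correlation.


q = 1 - p = 0.39
rpb = ((M1 - M0) / SD) * sqrt(p * q)
rpb = ((51.04 - 48.52) / 9.99) * sqrt(0.61 * 0.39)
rpb = 0.123

0.123


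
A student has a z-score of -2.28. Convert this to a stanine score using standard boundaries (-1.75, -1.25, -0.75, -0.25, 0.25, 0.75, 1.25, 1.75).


Stanine boundaries: [-1.75, -1.25, -0.75, -0.25, 0.25, 0.75, 1.25, 1.75]
z = -2.28
Check each boundary:
  z < -1.75
  z < -1.25
  z < -0.75
  z < -0.25
  z < 0.25
  z < 0.75
  z < 1.25
  z < 1.75
Highest qualifying boundary gives stanine = 1

1


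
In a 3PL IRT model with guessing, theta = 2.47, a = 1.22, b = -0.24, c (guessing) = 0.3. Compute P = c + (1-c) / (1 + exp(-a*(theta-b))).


logit = 1.22*(2.47 - -0.24) = 3.3062
P* = 1/(1 + exp(-3.3062)) = 0.9646
P = 0.3 + (1 - 0.3) * 0.9646
P = 0.9752

0.9752


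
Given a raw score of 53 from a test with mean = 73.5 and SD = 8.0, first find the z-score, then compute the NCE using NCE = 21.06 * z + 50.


z = (X - mean) / SD = (53 - 73.5) / 8.0
z = -20.5 / 8.0
z = -2.5625
NCE = NCE = 21.06z + 50
Carry z at full precision (z = -20.5 / 8.0) into the conversion:
NCE = 21.06 * (-20.5 / 8.0) + 50 = -431.73 / 8.0 + 50
NCE = -53.9662 + 50
NCE = -3.9662

-3.9662


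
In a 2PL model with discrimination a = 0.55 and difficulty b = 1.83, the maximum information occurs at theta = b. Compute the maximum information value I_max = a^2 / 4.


For 2PL, max info at theta = b = 1.83
I_max = a^2 / 4 = 0.55^2 / 4
= 0.3025 / 4
I_max = 0.0756

0.0756


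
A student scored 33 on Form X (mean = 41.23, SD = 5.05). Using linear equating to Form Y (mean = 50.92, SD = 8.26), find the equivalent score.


slope = SD_Y / SD_X = 8.26 / 5.05 ~ 1.6356
intercept = mean_Y - slope * mean_X = 50.92 - (8.26 / 5.05) * 41.23 ~ -16.5176
Y = slope * X + intercept. To avoid rounding drift from the rounded slope/intercept, evaluate the equivalent form Y = mean_Y + SD_Y * (X - mean_X) / SD_X at full precision:
Y = 50.92 + 8.26 * (33 - 41.23) / 5.05
Y = 50.92 - 8.26 * 8.23 / 5.05
Y = 50.92 - 67.9798 / 5.05
Y = 50.92 - 13.4613
Y = 37.4587

37.4587


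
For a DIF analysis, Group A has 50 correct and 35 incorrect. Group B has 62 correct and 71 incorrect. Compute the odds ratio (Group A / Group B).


Odds_A = 50/35 = 1.4286
Odds_B = 62/71 = 0.8732
OR = Odds_A / Odds_B = 1.4286 / 0.8732
Exactly, OR = (50 * 71) / (35 * 62) = 3550 / 2170
OR = 1.6359

1.6359


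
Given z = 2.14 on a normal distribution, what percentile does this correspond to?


CDF(z) = 0.5 * (1 + erf(z/sqrt(2)))
erf(1.5132) = 0.9676
CDF = 0.9838
Percentile rank = 0.9838 * 100 = 98.38

98.38


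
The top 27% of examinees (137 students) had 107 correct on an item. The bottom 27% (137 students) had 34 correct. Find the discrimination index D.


p_upper = 107/137 = 0.781
p_lower = 34/137 = 0.2482
D = 0.781 - 0.2482 = 0.5328

0.5328


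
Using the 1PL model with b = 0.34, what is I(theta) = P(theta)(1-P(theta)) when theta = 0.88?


P = 1/(1+exp(-(0.88-0.34))) = 0.6318
I = P*(1-P) = 0.6318 * 0.3682
I = 0.2326

0.2326


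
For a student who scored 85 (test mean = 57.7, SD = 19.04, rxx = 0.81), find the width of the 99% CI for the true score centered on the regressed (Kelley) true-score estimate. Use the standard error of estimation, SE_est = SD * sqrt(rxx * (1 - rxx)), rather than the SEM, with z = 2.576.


True score estimate = 0.81*85 + 0.19*57.7 = 79.813
SE_est = SD * sqrt(rxx * (1 - rxx)) = 19.04 * sqrt(0.81 * 0.19) = 19.04 * sqrt(0.1539) = 7.469409
CI = T_est +/- z * SE_est, so width = 2 * z * SE_est = 2 * 2.576 * 7.469409
Width = 38.4824

38.4824


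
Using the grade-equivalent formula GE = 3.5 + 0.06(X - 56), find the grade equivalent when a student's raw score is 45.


raw - median = 45 - 56 = -11
slope * diff = 0.06 * -11 = -0.66
GE = 3.5 + -0.66
GE = 2.84

2.84


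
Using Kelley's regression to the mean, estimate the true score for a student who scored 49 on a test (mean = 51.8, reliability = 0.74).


T_est = rxx * X + (1 - rxx) * mean
T_est = 0.74 * 49 + 0.26 * 51.8
T_est = 36.26 + 13.468
T_est = 49.728

49.728


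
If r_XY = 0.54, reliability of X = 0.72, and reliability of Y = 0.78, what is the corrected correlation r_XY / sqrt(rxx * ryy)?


r_corrected = rxy / sqrt(rxx * ryy)
= 0.54 / sqrt(0.72 * 0.78)
= 0.54 / sqrt(0.5616)
= 0.54 / 0.7494
r_corrected = 0.7206

0.7206


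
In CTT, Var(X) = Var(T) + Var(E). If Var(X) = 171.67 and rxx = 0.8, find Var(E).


var_true = rxx * var_obs = 0.8 * 171.67 = 137.336
var_error = var_obs - var_true
var_error = 171.67 - 137.336
var_error = 34.334

34.334


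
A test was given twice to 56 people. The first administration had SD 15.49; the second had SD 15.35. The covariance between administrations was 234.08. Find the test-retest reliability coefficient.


r = cov(X,Y) / (SD_X * SD_Y)
r = 234.08 / (15.49 * 15.35)
r = 234.08 / 237.7715
r = 0.9845

0.9845


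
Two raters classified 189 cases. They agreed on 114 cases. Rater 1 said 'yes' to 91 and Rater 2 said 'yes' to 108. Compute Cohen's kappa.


P_o = 114/189 = 0.603175
P_e = (91*108 + 98*81) / 35721 = 0.497354
kappa = (P_o - P_e) / (1 - P_e)
kappa = (0.603175 - 0.497354) / (1 - 0.497354)
kappa = 0.2105

0.2105


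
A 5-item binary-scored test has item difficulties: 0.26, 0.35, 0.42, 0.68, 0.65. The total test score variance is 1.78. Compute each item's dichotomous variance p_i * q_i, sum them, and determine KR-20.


For each item, compute p_i * q_i:
  Item 1: 0.26 * 0.74 = 0.1924
  Item 2: 0.35 * 0.65 = 0.2275
  Item 3: 0.42 * 0.58 = 0.2436
  Item 4: 0.68 * 0.32 = 0.2176
  Item 5: 0.65 * 0.35 = 0.2275
Sum(p_i * q_i) = 0.1924 + 0.2275 + 0.2436 + 0.2176 + 0.2275 = 1.1086
KR-20 = (k/(k-1)) * (1 - Sum(p_i*q_i) / Var_total)
= (5/4) * (1 - 1.1086/1.78)
= 1.25 * 0.3772
KR-20 = 0.4715

0.4715


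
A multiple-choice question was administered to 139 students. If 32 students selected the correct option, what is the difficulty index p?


Item difficulty p = number correct / total examinees
p = 32 / 139
p = 0.2302

0.2302


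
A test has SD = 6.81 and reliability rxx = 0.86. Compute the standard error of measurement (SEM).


SEM = SD * sqrt(1 - rxx)
SEM = 6.81 * sqrt(1 - 0.86)
SEM = 6.81 * sqrt(0.14) = 6.81 * 0.374166
SEM = 2.5481

2.5481


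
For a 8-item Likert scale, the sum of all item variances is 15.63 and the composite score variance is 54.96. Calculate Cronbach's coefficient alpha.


alpha = (k/(k-1)) * (1 - sum(si^2)/s_total^2)
= (8/7) * (1 - 15.63/54.96)
alpha = 0.8178

0.8178


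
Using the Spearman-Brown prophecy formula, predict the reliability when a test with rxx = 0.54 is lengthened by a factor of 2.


r_new = (n * rxx) / (1 + (n-1) * rxx)
r_new = (2 * 0.54) / (1 + 1 * 0.54)
r_new = 1.08 / 1.54
r_new = 0.7013

0.7013


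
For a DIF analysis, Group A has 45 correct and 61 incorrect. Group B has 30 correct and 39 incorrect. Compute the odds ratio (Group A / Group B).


Odds_A = 45/61 = 0.7377
Odds_B = 30/39 = 0.7692
OR = Odds_A / Odds_B = 0.7377 / 0.7692
Exactly, OR = (45 * 39) / (61 * 30) = 1755 / 1830
OR = 0.959

0.959


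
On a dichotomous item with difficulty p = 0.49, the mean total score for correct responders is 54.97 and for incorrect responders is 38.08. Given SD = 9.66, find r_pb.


q = 1 - p = 0.51
rpb = ((M1 - M0) / SD) * sqrt(p * q)
rpb = ((54.97 - 38.08) / 9.66) * sqrt(0.49 * 0.51)
rpb = 0.874

0.874


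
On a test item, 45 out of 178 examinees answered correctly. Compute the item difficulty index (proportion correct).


Item difficulty p = number correct / total examinees
p = 45 / 178
p = 0.2528

0.2528


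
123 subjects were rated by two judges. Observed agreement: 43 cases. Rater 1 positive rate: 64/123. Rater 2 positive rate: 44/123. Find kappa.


P_o = 43/123 = 0.349593
P_e = (64*44 + 59*79) / 15129 = 0.494216
kappa = (P_o - P_e) / (1 - P_e)
kappa = (0.349593 - 0.494216) / (1 - 0.494216)
kappa = -0.2859

-0.2859


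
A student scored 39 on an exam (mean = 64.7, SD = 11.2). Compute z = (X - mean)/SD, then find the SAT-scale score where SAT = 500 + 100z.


z = (X - mean) / SD = (39 - 64.7) / 11.2
z = -25.7 / 11.2
z = -2.2946
SAT-scale = SAT = 500 + 100z
Carry z at full precision (z = -25.7 / 11.2) into the conversion:
SAT-scale = 500 + 100 * (-25.7 / 11.2) = 500 + -2570 / 11.2
SAT-scale = 500 + -229.4643
SAT-scale = 270.5357

270.5357


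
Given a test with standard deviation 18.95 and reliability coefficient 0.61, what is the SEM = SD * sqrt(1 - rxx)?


SEM = SD * sqrt(1 - rxx)
SEM = 18.95 * sqrt(1 - 0.61)
SEM = 18.95 * sqrt(0.39) = 18.95 * 0.6245
SEM = 11.8343

11.8343


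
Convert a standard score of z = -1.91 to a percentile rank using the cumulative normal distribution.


CDF(z) = 0.5 * (1 + erf(z/sqrt(2)))
erf(-1.3506) = -0.9439
CDF = 0.0281
Percentile rank = 0.0281 * 100 = 2.81

2.81


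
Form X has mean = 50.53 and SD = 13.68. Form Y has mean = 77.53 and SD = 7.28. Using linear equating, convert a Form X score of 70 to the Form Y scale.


slope = SD_Y / SD_X = 7.28 / 13.68 ~ 0.5322
intercept = mean_Y - slope * mean_X = 77.53 - (7.28 / 13.68) * 50.53 ~ 50.6398
Y = slope * X + intercept. To avoid rounding drift from the rounded slope/intercept, evaluate the equivalent form Y = mean_Y + SD_Y * (X - mean_X) / SD_X at full precision:
Y = 77.53 + 7.28 * (70 - 50.53) / 13.68
Y = 77.53 + 7.28 * 19.47 / 13.68
Y = 77.53 + 141.7416 / 13.68
Y = 77.53 + 10.3612
Y = 87.8912

87.8912


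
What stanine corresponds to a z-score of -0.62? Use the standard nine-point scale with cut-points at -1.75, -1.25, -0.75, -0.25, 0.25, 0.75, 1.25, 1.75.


Stanine boundaries: [-1.75, -1.25, -0.75, -0.25, 0.25, 0.75, 1.25, 1.75]
z = -0.62
Check each boundary:
  z >= -1.75 -> could be stanine 2
  z >= -1.25 -> could be stanine 3
  z >= -0.75 -> could be stanine 4
  z < -0.25
  z < 0.25
  z < 0.75
  z < 1.25
  z < 1.75
Highest qualifying boundary gives stanine = 4

4


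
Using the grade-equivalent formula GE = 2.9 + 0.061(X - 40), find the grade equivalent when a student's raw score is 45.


raw - median = 45 - 40 = 5
slope * diff = 0.061 * 5 = 0.305
GE = 2.9 + 0.305
GE = 3.205

3.205


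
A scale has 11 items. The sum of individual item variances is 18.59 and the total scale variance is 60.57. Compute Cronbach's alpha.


alpha = (k/(k-1)) * (1 - sum(si^2)/s_total^2)
= (11/10) * (1 - 18.59/60.57)
alpha = 0.7624

0.7624


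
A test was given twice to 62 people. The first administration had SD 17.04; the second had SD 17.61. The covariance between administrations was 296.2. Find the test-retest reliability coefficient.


r = cov(X,Y) / (SD_X * SD_Y)
r = 296.2 / (17.04 * 17.61)
r = 296.2 / 300.0744
r = 0.9871

0.9871


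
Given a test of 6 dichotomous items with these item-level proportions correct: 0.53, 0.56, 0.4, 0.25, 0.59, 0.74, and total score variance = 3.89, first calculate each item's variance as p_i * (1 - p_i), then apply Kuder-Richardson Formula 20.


For each item, compute p_i * q_i:
  Item 1: 0.53 * 0.47 = 0.2491
  Item 2: 0.56 * 0.44 = 0.2464
  Item 3: 0.4 * 0.6 = 0.24
  Item 4: 0.25 * 0.75 = 0.1875
  Item 5: 0.59 * 0.41 = 0.2419
  Item 6: 0.74 * 0.26 = 0.1924
Sum(p_i * q_i) = 0.2491 + 0.2464 + 0.24 + 0.1875 + 0.2419 + 0.1924 = 1.3573
KR-20 = (k/(k-1)) * (1 - Sum(p_i*q_i) / Var_total)
= (6/5) * (1 - 1.3573/3.89)
= 1.2 * 0.6511
KR-20 = 0.7813

0.7813


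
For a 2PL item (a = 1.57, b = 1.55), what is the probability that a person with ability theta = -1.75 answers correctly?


a*(theta - b) = 1.57 * (-1.75 - 1.55) = -5.181
exp(--5.181) = 177.8606
P = 1 / (1 + 177.8606)
P = 0.0056

0.0056


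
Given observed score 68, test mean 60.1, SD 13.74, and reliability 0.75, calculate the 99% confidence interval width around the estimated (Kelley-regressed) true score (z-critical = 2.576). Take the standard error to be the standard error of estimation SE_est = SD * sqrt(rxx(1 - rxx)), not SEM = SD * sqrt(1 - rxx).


True score estimate = 0.75*68 + 0.25*60.1 = 66.025
SE_est = SD * sqrt(rxx * (1 - rxx)) = 13.74 * sqrt(0.75 * 0.25) = 13.74 * sqrt(0.1875) = 5.949595
CI = T_est +/- z * SE_est, so width = 2 * z * SE_est = 2 * 2.576 * 5.949595
Width = 30.6523

30.6523


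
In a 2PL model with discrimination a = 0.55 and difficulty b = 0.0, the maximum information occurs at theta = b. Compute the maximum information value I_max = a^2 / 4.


For 2PL, max info at theta = b = 0.0
I_max = a^2 / 4 = 0.55^2 / 4
= 0.3025 / 4
I_max = 0.0756

0.0756


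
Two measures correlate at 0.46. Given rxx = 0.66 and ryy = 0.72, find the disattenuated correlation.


r_corrected = rxy / sqrt(rxx * ryy)
= 0.46 / sqrt(0.66 * 0.72)
= 0.46 / sqrt(0.4752)
= 0.46 / 0.689348
r_corrected = 0.6673

0.6673


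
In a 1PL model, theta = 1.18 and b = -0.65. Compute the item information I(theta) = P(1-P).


P = 1/(1+exp(-(1.18--0.65))) = 0.8618
I = P*(1-P) = 0.8618 * 0.1382
I = 0.1191

0.1191


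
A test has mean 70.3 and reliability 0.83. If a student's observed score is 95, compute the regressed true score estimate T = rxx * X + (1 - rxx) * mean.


T_est = rxx * X + (1 - rxx) * mean
T_est = 0.83 * 95 + 0.17 * 70.3
T_est = 78.85 + 11.951
T_est = 90.801

90.801


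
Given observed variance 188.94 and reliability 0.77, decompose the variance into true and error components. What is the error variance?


var_true = rxx * var_obs = 0.77 * 188.94 = 145.4838
var_error = var_obs - var_true
var_error = 188.94 - 145.4838
var_error = 43.4562

43.4562


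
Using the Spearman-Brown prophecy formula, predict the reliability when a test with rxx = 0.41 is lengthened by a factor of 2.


r_new = (n * rxx) / (1 + (n-1) * rxx)
r_new = (2 * 0.41) / (1 + 1 * 0.41)
r_new = 0.82 / 1.41
r_new = 0.5816

0.5816


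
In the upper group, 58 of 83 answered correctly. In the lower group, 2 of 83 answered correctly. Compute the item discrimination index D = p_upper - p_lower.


p_upper = 58/83 = 0.6988
p_lower = 2/83 = 0.0241
D = 0.6988 - 0.0241 = 0.6747

0.6747


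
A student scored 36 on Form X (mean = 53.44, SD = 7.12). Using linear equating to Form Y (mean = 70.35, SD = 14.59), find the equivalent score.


slope = SD_Y / SD_X = 14.59 / 7.12 ~ 2.0492
intercept = mean_Y - slope * mean_X = 70.35 - (14.59 / 7.12) * 53.44 ~ -39.157
Y = slope * X + intercept. To avoid rounding drift from the rounded slope/intercept, evaluate the equivalent form Y = mean_Y + SD_Y * (X - mean_X) / SD_X at full precision:
Y = 70.35 + 14.59 * (36 - 53.44) / 7.12
Y = 70.35 - 14.59 * 17.44 / 7.12
Y = 70.35 - 254.4496 / 7.12
Y = 70.35 - 35.7373
Y = 34.6127

34.6127
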